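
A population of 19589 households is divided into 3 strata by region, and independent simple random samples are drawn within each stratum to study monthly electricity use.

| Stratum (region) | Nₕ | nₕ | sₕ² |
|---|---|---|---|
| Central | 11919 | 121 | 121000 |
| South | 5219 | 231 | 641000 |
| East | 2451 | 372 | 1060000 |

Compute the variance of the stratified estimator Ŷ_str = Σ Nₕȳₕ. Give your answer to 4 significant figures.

Var(Ŷ_str) = Σₕ Nₕ²(1 − fₕ)sₕ²/nₕ.
Central: 11919²·(1 − 121/11919)·121000/121 = 1.4062036 × 10^11.
South: 5219²·(1 − 231/5219)·641000/231 = 7.2237015 × 10^10.
East: 2451²·(1 − 372/2451)·1060000/372 = 1.4519803 × 10^10.
Sum = 2.2737718 × 10^11.

2.274 × 10^11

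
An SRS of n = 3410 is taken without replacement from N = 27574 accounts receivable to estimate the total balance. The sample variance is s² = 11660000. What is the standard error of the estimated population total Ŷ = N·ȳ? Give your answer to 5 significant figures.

Var(Ŷ) = N²·Var(ȳ) = N²·(1 − n/N)·s²/n.
f = 3410/27574 = 0.12366722; Var(ȳ) = 0.87633278·11660000/3410 = 2996.4927.
Var(Ŷ) = 27574² · 2996.4927 = 2.2783097 × 10^12.
SE(Ŷ) = √(2.2783097 × 10^12) = 1.5094 × 10^6.

1.5094 × 10^6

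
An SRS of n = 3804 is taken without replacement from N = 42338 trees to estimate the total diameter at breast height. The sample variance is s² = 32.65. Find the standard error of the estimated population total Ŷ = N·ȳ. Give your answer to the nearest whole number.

3742

Var(Ŷ) = N²·Var(ȳ) = N²·(1 − n/N)·s²/n.
f = 3804/42338 = 0.08984836; Var(ȳ) = 0.91015164·32.65/3804 = 0.0078118956.
Var(Ŷ) = 42338² · 0.0078118956 = 1.4002872 × 10^7.
SE(Ŷ) = √(1.4002872 × 10^7) = 3742.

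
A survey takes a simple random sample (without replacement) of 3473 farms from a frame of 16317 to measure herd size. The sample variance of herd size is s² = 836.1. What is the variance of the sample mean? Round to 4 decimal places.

Under SRS without replacement, Var(ȳ) = (1 − f)·s²/n with f = n/N = 3473/16317 = 0.21284550.
Var(ȳ) = (1 − 0.21284550)·836.1/3473 = 0.78715450·0.24074287 = 0.18950184.

0.1895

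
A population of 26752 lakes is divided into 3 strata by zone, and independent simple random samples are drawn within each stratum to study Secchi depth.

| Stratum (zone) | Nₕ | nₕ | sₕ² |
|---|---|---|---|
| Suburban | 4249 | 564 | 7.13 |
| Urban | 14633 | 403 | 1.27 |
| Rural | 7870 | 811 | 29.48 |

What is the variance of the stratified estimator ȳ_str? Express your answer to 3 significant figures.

Var(ȳ_str) = Σₕ Wₕ²(1 − fₕ)sₕ²/nₕ with Wₕ = Nₕ/N, N = 26752.
Suburban: Wₕ = 0.15882925; term = 0.15882925²·(1 − 0.13273711)·7.13/564 = 2.7658087 × 10^-4.
Urban: Wₕ = 0.54698714; term = 0.54698714²·(1 − 0.02754049)·1.27/403 = 9.169052 × 10^-4.
Rural: Wₕ = 0.29418361; term = 0.29418361²·(1 − 0.10304956)·29.48/811 = 0.0028217077.
Sum = 0.0040151938.

0.00402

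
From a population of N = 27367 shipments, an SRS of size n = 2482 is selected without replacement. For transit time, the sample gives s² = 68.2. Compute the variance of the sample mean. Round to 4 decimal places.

Under SRS without replacement, Var(ȳ) = (1 − f)·s²/n with f = n/N = 2482/27367 = 0.09069317.
Var(ȳ) = (1 − 0.09069317)·68.2/2482 = 0.90930683·0.02747784 = 0.024985788.

0.0250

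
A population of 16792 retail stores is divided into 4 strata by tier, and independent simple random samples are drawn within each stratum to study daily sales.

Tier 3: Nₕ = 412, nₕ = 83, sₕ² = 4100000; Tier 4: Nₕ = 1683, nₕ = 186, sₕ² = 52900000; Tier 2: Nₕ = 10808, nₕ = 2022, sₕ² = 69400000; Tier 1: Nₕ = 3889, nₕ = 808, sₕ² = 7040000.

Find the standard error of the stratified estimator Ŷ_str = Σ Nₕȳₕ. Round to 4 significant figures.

Var(Ŷ_str) = Σₕ Nₕ²(1 − fₕ)sₕ²/nₕ.
Tier 3: 412²·(1 − 83/412)·4100000/83 = 6.6957446 × 10^9.
Tier 4: 1683²·(1 − 186/1683)·52900000/186 = 7.1655354 × 10^11.
Tier 2: 10808²·(1 − 2022/10808)·69400000/2022 = 3.2592288 × 10^12.
Tier 1: 3889²·(1 − 808/3889)·7040000/808 = 1.043977 × 10^11.
Sum = 4.0868758 × 10^12.
SE = √(4.0868758 × 10^12) = 2.022 × 10^6.

2.022 × 10^6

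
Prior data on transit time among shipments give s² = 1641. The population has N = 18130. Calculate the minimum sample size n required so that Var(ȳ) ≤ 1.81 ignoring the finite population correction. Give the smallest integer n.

907

Without fpc, n₀ = s²/D = 1641/1.81 = 906.6298.
Rounding up, n = 907.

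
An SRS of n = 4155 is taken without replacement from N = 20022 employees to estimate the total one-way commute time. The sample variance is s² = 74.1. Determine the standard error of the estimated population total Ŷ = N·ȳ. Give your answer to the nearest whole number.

Var(Ŷ) = N²·Var(ȳ) = N²·(1 − n/N)·s²/n.
f = 4155/20022 = 0.20752173; Var(ȳ) = 0.79247827·74.1/4155 = 0.014133006.
Var(Ŷ) = 20022² · 0.014133006 = 5.6656463 × 10^6.
SE(Ŷ) = √(5.6656463 × 10^6) = 2380.

2380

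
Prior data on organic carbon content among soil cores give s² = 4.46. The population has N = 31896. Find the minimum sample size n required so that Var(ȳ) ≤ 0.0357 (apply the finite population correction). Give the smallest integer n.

125

Without fpc, n₀ = s²/D = 4.46/0.0357 = 124.9300.
With fpc, (1 − n/N)·s²/n ≤ D requires n ≥ n₀/(1 + n₀/N) = 124.9300/(1 + 124.9300/31896) = 124.4426.
Rounding up, n = 125.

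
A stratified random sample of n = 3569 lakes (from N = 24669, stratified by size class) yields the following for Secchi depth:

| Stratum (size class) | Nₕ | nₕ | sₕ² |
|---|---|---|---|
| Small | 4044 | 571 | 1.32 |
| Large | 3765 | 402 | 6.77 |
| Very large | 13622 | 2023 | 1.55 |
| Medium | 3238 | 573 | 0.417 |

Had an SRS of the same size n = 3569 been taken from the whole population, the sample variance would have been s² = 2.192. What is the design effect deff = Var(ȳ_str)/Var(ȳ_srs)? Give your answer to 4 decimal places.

Var(ȳ_str) = Σ Wₕ²(1−fₕ)sₕ²/nₕ with Wₕ = Nₕ/24669:
  Small: (4044/24669)²·(1−571/4044)·1.32/571 = 5.3351995 × 10^-5
  Large: (3765/24669)²·(1−402/3765)·6.77/402 = 3.5038973 × 10^-4
  Very large: (13622/24669)²·(1−2023/13622)·1.55/2023 = 1.9892719 × 10^-4
  Medium: (3238/24669)²·(1−573/3238)·0.417/573 = 1.0319351 × 10^-5
  → Var(ȳ_str) = 6.1298827 × 10^-4.
Var(ȳ_srs) = (1 − 3569/24669)·2.192/3569 = 5.2532118 × 10^-4.
deff = (6.1298827 × 10^-4) / (5.2532118 × 10^-4) = 1.1669.

1.1669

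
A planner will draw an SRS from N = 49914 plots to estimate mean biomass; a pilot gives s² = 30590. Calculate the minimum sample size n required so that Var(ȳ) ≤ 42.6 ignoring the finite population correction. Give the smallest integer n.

719

Without fpc, n₀ = s²/D = 30590/42.6 = 718.0751.
Rounding up, n = 719.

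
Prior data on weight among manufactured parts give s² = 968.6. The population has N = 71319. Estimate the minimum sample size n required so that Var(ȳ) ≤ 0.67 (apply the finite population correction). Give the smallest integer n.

Without fpc, n₀ = s²/D = 968.6/0.67 = 1445.6716.
With fpc, (1 − n/N)·s²/n ≤ D requires n ≥ n₀/(1 + n₀/N) = 1445.6716/(1 + 1445.6716/71319) = 1416.9493.
Rounding up, n = 1417.

1417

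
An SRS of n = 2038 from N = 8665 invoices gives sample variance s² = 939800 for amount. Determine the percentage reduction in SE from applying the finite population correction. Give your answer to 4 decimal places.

f = n/N = 2038/8665 = 0.23519908.
SE_no-fpc = √(s²/n) = 21.474133; SE_fpc = √((1−f)s²/n) = 18.779751.
Ratio = √(1−f) = 0.87452897. Reduction = 100·(1 − 0.87452897) = 12.5471%.

12.5471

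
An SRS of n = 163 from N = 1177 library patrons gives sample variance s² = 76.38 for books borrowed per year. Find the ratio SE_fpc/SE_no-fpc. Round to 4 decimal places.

0.9282

f = n/N = 163/1177 = 0.13848768.
SE_no-fpc = √(s²/n) = 0.68453558; SE_fpc = √((1−f)s²/n) = 0.6353701.
Ratio = √(1−f) = 0.92817688.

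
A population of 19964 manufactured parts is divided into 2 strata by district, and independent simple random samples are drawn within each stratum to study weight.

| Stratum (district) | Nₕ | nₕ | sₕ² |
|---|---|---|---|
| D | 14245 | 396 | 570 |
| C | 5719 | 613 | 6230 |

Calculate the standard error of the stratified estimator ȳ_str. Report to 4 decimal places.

Var(ȳ_str) = Σₕ Wₕ²(1 − fₕ)sₕ²/nₕ with Wₕ = Nₕ/N, N = 19964.
D: Wₕ = 0.71353436; term = 0.71353436²·(1 − 0.02779923)·570/396 = 0.71246809.
C: Wₕ = 0.28646564; term = 0.28646564²·(1 − 0.10718657)·6230/613 = 0.7446177.
Sum = 1.4570858.
SE = √(1.4570858) = 1.2071.

1.2071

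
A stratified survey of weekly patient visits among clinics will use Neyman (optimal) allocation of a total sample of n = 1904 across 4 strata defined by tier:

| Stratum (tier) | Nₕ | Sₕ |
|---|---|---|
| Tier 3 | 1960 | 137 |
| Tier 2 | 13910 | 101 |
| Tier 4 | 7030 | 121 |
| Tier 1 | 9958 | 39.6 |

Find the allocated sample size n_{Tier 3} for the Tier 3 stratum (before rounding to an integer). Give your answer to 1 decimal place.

175.2

Neyman allocation: nₕ = n·NₕSₕ / Σⱼ NⱼSⱼ.
Σ NⱼSⱼ = 1960·137 + 13910·101 + 7030·121 + 9958·39.6 = 2.9183968 × 10^6.
n_{Tier 3} = 1904·1960·137 / (2.9183968 × 10^6) = 175.2.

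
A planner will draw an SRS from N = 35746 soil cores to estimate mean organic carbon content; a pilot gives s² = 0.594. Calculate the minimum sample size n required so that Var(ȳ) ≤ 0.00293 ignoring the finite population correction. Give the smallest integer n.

Without fpc, n₀ = s²/D = 0.594/0.00293 = 202.7304.
Rounding up, n = 203.

203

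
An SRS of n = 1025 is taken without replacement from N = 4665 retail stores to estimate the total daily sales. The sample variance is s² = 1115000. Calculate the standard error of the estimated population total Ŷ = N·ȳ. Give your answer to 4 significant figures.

135900

Var(Ŷ) = N²·Var(ȳ) = N²·(1 − n/N)·s²/n.
f = 1025/4665 = 0.21972133; Var(ȳ) = 0.78027867·1115000/1025 = 848.79094.
Var(Ŷ) = 4665² · 848.79094 = 1.8471579 × 10^10.
SE(Ŷ) = √(1.8471579 × 10^10) = 135900.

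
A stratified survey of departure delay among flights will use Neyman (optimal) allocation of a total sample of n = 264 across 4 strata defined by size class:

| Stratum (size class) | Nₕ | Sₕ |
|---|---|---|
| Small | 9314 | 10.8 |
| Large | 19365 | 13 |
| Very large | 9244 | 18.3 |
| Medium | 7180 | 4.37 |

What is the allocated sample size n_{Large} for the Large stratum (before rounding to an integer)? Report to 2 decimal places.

120.21

Neyman allocation: nₕ = n·NₕSₕ / Σⱼ NⱼSⱼ.
Σ NⱼSⱼ = 9314·10.8 + 19365·13 + 9244·18.3 + 7180·4.37 = 552878.
n_{Large} = 264·19365·13 / 552878 = 120.21.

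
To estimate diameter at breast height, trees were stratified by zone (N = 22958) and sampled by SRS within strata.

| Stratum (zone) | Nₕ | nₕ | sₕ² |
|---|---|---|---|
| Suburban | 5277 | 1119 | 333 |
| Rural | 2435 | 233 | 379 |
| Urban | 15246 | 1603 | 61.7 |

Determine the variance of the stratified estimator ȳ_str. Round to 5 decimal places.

0.04413

Var(ȳ_str) = Σₕ Wₕ²(1 − fₕ)sₕ²/nₕ with Wₕ = Nₕ/N, N = 22958.
Suburban: Wₕ = 0.22985452; term = 0.22985452²·(1 − 0.21205230)·333/1119 = 0.012388469.
Rural: Wₕ = 0.10606325; term = 0.10606325²·(1 − 0.09568789)·379/233 = 0.016547465.
Urban: Wₕ = 0.66408224; term = 0.66408224²·(1 − 0.10514233)·61.7/1603 = 0.015189705.
Sum = 0.044125639.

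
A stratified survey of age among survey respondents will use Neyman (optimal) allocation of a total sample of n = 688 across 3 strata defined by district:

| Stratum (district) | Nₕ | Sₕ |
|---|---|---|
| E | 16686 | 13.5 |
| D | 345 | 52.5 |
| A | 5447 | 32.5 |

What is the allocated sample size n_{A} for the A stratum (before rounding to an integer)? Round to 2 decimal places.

289.71

Neyman allocation: nₕ = n·NₕSₕ / Σⱼ NⱼSⱼ.
Σ NⱼSⱼ = 16686·13.5 + 345·52.5 + 5447·32.5 = 420401.
n_{A} = 688·5447·32.5 / 420401 = 289.71.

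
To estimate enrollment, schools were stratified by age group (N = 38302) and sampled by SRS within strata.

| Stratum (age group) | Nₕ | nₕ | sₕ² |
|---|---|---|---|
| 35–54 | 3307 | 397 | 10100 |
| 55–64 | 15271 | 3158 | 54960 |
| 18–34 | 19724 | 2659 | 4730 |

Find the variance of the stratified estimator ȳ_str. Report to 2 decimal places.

Var(ȳ_str) = Σₕ Wₕ²(1 − fₕ)sₕ²/nₕ with Wₕ = Nₕ/N, N = 38302.
35–54: Wₕ = 0.08634014; term = 0.08634014²·(1 − 0.12004838)·10100/397 = 0.16688417.
55–64: Wₕ = 0.39869981; term = 0.39869981²·(1 − 0.20679720)·54960/3158 = 2.1943752.
18–34: Wₕ = 0.51496005; term = 0.51496005²·(1 − 0.13481038)·4730/2659 = 0.40813251.
Sum = 2.7693919.

2.77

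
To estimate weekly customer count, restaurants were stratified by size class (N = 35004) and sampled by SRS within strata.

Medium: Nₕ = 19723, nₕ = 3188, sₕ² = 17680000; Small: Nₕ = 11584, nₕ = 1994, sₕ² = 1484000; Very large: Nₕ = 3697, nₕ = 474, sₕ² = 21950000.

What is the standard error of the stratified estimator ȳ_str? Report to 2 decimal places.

44.65

Var(ȳ_str) = Σₕ Wₕ²(1 − fₕ)sₕ²/nₕ with Wₕ = Nₕ/N, N = 35004.
Medium: Wₕ = 0.56344989; term = 0.56344989²·(1 − 0.16163870)·17680000/3188 = 1476.066.
Small: Wₕ = 0.33093361; term = 0.33093361²·(1 − 0.17213398)·1484000/1994 = 67.47619.
Very large: Wₕ = 0.10561650; term = 0.10561650²·(1 − 0.12821206)·21950000/474 = 450.3297.
Sum = 1993.8719.
SE = √(1993.8719) = 44.65.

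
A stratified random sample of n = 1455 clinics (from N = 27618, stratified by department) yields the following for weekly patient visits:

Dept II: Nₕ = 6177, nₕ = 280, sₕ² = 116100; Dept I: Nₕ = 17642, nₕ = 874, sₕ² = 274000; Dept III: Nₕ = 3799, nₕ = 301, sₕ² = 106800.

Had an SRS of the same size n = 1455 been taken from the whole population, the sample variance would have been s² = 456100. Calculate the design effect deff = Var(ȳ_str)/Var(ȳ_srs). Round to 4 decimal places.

Var(ȳ_str) = Σ Wₕ²(1−fₕ)sₕ²/nₕ with Wₕ = Nₕ/27618:
  Dept II: (6177/27618)²·(1−280/6177)·116100/280 = 19.801517
  Dept I: (17642/27618)²·(1−874/17642)·274000/874 = 121.58605
  Dept III: (3799/27618)²·(1−301/3799)·106800/301 = 6.1817211
  → Var(ȳ_str) = 147.56929.
Var(ȳ_srs) = (1 − 1455/27618)·456100/1455 = 296.9562.
deff = 147.56929 / 296.9562 = 0.4969.

0.4969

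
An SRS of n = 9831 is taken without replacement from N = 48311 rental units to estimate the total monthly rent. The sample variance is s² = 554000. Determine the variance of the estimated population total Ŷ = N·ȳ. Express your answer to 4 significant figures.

Var(Ŷ) = N²·Var(ȳ) = N²·(1 − n/N)·s²/n.
f = 9831/48311 = 0.20349403; Var(ȳ) = 0.79650597·554000/9831 = 44.884987.
Var(Ŷ) = 48311² · 44.884987 = 1.0475944 × 10^11.

1.048 × 10^11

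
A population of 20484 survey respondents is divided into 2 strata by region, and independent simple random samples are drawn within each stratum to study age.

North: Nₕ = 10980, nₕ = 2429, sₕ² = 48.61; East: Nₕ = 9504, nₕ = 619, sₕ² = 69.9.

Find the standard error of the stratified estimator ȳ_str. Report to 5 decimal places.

Var(ȳ_str) = Σₕ Wₕ²(1 − fₕ)sₕ²/nₕ with Wₕ = Nₕ/N, N = 20484.
North: Wₕ = 0.53602812; term = 0.53602812²·(1 − 0.22122040)·48.61/2429 = 0.0044780385.
East: Wₕ = 0.46397188; term = 0.46397188²·(1 − 0.06513047)·69.9/619 = 0.022725887.
Sum = 0.027203926.
SE = √(0.027203926) = 0.16494.

0.16494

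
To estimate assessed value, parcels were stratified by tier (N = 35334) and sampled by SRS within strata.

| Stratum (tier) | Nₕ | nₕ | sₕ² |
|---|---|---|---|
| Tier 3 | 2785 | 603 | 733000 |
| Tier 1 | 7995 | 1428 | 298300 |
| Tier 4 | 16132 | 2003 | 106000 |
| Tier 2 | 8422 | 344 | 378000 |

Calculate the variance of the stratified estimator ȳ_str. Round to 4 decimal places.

Var(ȳ_str) = Σₕ Wₕ²(1 − fₕ)sₕ²/nₕ with Wₕ = Nₕ/N, N = 35334.
Tier 3: Wₕ = 0.07881927; term = 0.07881927²·(1 − 0.21651706)·733000/603 = 5.9167197.
Tier 1: Wₕ = 0.22626932; term = 0.22626932²·(1 − 0.17861163)·298300/1428 = 8.7846593.
Tier 4: Wₕ = 0.45655742; term = 0.45655742²·(1 − 0.12416315)·106000/2003 = 9.6613751.
Tier 2: Wₕ = 0.23835399; term = 0.23835399²·(1 − 0.04084540)·378000/344 = 59.877938.
Sum = 84.240692.

84.2407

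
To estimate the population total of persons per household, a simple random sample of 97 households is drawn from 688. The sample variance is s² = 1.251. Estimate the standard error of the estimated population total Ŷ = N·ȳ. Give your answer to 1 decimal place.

72.4

Var(Ŷ) = N²·Var(ȳ) = N²·(1 − n/N)·s²/n.
f = 97/688 = 0.14098837; Var(ȳ) = 0.85901163·1.251/97 = 0.011078593.
Var(Ŷ) = 688² · 0.011078593 = 5243.9855.
SE(Ŷ) = √(5243.9855) = 72.4.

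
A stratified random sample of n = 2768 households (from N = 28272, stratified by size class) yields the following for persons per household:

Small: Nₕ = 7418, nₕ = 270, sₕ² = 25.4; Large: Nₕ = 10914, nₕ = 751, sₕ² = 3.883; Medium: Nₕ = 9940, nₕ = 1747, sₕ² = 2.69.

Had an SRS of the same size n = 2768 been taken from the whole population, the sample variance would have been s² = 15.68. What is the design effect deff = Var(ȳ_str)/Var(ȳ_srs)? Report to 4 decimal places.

Var(ȳ_str) = Σ Wₕ²(1−fₕ)sₕ²/nₕ with Wₕ = Nₕ/28272:
  Small: (7418/28272)²·(1−270/7418)·25.4/270 = 0.0062406275
  Large: (10914/28272)²·(1−751/10914)·3.883/751 = 7.1749729 × 10^-4
  Medium: (9940/28272)²·(1−1747/9940)·2.69/1747 = 1.5688291 × 10^-4
  → Var(ȳ_str) = 0.0071150077.
Var(ȳ_srs) = (1 − 2768/28272)·15.68/2768 = 0.0051101275.
deff = 0.0071150077 / 0.0051101275 = 1.3923.

1.3923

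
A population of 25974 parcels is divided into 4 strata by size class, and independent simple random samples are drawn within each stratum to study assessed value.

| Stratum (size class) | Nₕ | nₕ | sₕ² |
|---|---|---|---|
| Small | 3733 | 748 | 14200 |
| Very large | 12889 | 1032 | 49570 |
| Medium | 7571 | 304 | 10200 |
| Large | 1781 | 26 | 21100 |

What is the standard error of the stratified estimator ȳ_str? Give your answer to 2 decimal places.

4.21

Var(ȳ_str) = Σₕ Wₕ²(1 − fₕ)sₕ²/nₕ with Wₕ = Nₕ/N, N = 25974.
Small: Wₕ = 0.14372064; term = 0.14372064²·(1 − 0.20037503)·14200/748 = 0.31355332.
Very large: Wₕ = 0.49622700; term = 0.49622700²·(1 − 0.08006828)·49570/1032 = 10.880669.
Medium: Wₕ = 0.29148379; term = 0.29148379²·(1 − 0.04015322)·10200/304 = 2.7362598.
Large: Wₕ = 0.06856857; term = 0.06856857²·(1 − 0.01459854)·21100/26 = 3.7598669.
Sum = 17.690349.
SE = √(17.690349) = 4.21.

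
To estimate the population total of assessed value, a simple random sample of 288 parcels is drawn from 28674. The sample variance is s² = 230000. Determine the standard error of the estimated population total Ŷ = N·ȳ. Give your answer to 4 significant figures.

Var(Ŷ) = N²·Var(ȳ) = N²·(1 − n/N)·s²/n.
f = 288/28674 = 0.01004394; Var(ȳ) = 0.98995606·230000/288 = 790.58991.
Var(Ŷ) = 28674² · 790.58991 = 6.5002166 × 10^11.
SE(Ŷ) = √(6.5002166 × 10^11) = 806200.

806200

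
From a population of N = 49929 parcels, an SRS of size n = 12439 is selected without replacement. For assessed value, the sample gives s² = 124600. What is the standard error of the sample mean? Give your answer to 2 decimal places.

Under SRS without replacement, Var(ȳ) = (1 − f)·s²/n with f = n/N = 12439/49929 = 0.24913377.
Var(ȳ) = (1 − 0.24913377)·124600/12439 = 0.75086623·10.016882 = 7.5213387.
SE(ȳ) = √(7.5213387) = 2.74.

2.74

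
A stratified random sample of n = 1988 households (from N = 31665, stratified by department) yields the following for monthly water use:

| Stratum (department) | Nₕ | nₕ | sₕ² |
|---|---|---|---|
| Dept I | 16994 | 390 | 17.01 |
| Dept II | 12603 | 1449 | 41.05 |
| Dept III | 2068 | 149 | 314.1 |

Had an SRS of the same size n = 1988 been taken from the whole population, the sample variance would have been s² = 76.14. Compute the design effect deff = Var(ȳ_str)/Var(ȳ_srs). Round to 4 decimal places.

Var(ȳ_str) = Σ Wₕ²(1−fₕ)sₕ²/nₕ with Wₕ = Nₕ/31665:
  Dept I: (16994/31665)²·(1−390/16994)·17.01/390 = 0.012274083
  Dept II: (12603/31665)²·(1−1449/12603)·41.05/1449 = 0.0039718274
  Dept III: (2068/31665)²·(1−149/2068)·314.1/149 = 0.0083434985
  → Var(ȳ_str) = 0.024589409.
Var(ȳ_srs) = (1 − 1988/31665)·76.14/1988 = 0.035895251.
deff = 0.024589409 / 0.035895251 = 0.6850.

0.6850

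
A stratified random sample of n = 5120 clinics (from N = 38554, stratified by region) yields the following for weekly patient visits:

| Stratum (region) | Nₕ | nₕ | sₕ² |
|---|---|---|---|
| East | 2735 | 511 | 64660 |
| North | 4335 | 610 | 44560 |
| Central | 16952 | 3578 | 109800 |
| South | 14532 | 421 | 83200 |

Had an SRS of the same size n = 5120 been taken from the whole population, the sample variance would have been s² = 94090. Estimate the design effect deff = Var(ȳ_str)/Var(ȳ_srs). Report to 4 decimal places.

2.0868

Var(ȳ_str) = Σ Wₕ²(1−fₕ)sₕ²/nₕ with Wₕ = Nₕ/38554:
  East: (2735/38554)²·(1−511/2735)·64660/511 = 0.51780713
  North: (4335/38554)²·(1−610/4335)·44560/610 = 0.79358206
  Central: (16952/38554)²·(1−3578/16952)·109800/3578 = 4.6806415
  South: (14532/38554)²·(1−421/14532)·83200/421 = 27.263746
  → Var(ȳ_str) = 33.255777.
Var(ȳ_srs) = (1 − 5120/38554)·94090/5120 = 15.93648.
deff = 33.255777 / 15.93648 = 2.0868.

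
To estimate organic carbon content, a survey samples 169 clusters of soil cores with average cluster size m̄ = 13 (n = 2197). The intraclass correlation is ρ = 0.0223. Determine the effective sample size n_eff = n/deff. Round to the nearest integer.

1733

deff = 1 + (13 − 1)·0.0223 = 1 + 0.2676 = 1.2676.
n_eff = 2197 / 1.2676 = 1733.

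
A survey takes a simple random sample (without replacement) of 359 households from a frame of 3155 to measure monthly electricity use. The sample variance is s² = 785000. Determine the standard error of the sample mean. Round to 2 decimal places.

Under SRS without replacement, Var(ȳ) = (1 − f)·s²/n with f = n/N = 359/3155 = 0.11378764.
Var(ȳ) = (1 − 0.11378764)·785000/359 = 0.88621236·2186.6295 = 1937.8181.
SE(ȳ) = √(1937.8181) = 44.02.

44.02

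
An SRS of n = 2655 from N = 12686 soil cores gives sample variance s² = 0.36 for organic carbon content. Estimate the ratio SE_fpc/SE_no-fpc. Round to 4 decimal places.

0.8892

f = n/N = 2655/12686 = 0.20928583.
SE_no-fpc = √(s²/n) = 0.01164445; SE_fpc = √((1−f)s²/n) = 0.010354491.
Ratio = √(1−f) = 0.88922110.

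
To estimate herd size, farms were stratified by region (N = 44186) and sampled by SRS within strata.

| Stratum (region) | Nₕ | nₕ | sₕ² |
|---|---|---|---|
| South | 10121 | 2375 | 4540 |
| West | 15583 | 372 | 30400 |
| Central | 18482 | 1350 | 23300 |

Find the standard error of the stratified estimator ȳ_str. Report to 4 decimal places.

Var(ȳ_str) = Σₕ Wₕ²(1 − fₕ)sₕ²/nₕ with Wₕ = Nₕ/N, N = 44186.
South: Wₕ = 0.22905445; term = 0.22905445²·(1 − 0.23466061)·4540/2375 = 0.076758023.
West: Wₕ = 0.35266827; term = 0.35266827²·(1 − 0.02387217)·30400/372 = 9.9213348.
Central: Wₕ = 0.41827728; term = 0.41827728²·(1 − 0.07304404)·23300/1350 = 2.7990445.
Sum = 12.797137.
SE = √(12.797137) = 3.5773.

3.5773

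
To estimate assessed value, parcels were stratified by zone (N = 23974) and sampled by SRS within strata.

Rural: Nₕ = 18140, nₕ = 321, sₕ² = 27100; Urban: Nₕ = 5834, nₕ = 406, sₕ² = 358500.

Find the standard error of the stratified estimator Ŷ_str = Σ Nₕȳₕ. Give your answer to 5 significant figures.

Var(Ŷ_str) = Σₕ Nₕ²(1 − fₕ)sₕ²/nₕ.
Rural: 18140²·(1 − 321/18140)·27100/321 = 2.7288827 × 10^10.
Urban: 5834²·(1 − 406/5834)·358500/406 = 2.7962075 × 10^10.
Sum = 5.5250902 × 10^10.
SE = √(5.5250902 × 10^10) = 235060.

235060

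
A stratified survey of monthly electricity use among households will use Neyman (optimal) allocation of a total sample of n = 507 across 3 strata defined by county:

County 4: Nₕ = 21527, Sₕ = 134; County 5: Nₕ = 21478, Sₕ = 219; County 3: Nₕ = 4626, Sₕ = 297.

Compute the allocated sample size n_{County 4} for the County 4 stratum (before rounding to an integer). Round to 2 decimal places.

Neyman allocation: nₕ = n·NₕSₕ / Σⱼ NⱼSⱼ.
Σ NⱼSⱼ = 21527·134 + 21478·219 + 4626·297 = 8.962222 × 10^6.
n_{County 4} = 507·21527·134 / (8.962222 × 10^6) = 163.19.

163.19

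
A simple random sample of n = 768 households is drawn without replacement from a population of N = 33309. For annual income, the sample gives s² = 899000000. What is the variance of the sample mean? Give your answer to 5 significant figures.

1.1436 × 10^6

Under SRS without replacement, Var(ȳ) = (1 − f)·s²/n with f = n/N = 768/33309 = 0.02305683.
Var(ȳ) = (1 − 0.02305683)·899000000/768 = 0.97694317·1.1705729 × 10^6 = 1.1435832 × 10^6.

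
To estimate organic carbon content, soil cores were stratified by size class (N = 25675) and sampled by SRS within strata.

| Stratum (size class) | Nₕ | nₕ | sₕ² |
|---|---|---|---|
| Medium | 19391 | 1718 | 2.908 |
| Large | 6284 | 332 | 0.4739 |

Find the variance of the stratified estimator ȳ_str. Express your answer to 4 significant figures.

9.609 × 10^-4

Var(ȳ_str) = Σₕ Wₕ²(1 − fₕ)sₕ²/nₕ with Wₕ = Nₕ/N, N = 25675.
Medium: Wₕ = 0.75524830; term = 0.75524830²·(1 − 0.08859780)·2.908/1718 = 8.7995573 × 10^-4.
Large: Wₕ = 0.24475170; term = 0.24475170²·(1 − 0.05283259)·0.4739/332 = 8.0989146 × 10^-5.
Sum = 9.6094488 × 10^-4.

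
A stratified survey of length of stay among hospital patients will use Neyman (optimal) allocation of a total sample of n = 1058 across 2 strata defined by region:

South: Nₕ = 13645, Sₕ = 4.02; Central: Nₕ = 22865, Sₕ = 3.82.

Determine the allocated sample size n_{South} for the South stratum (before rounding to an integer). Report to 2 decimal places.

Neyman allocation: nₕ = n·NₕSₕ / Σⱼ NⱼSⱼ.
Σ NⱼSⱼ = 13645·4.02 + 22865·3.82 = 142197.2.
n_{South} = 1058·13645·4.02 / 142197.2 = 408.13.

408.13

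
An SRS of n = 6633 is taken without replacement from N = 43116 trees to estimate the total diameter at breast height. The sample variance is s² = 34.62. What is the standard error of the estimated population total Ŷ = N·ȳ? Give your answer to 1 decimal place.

Var(Ŷ) = N²·Var(ȳ) = N²·(1 − n/N)·s²/n.
f = 6633/43116 = 0.15384080; Var(ȳ) = 0.84615920·34.62/6633 = 0.0044164076.
Var(Ŷ) = 43116² · 0.0044164076 = 8.2100552 × 10^6.
SE(Ŷ) = √(8.2100552 × 10^6) = 2865.3.

2865.3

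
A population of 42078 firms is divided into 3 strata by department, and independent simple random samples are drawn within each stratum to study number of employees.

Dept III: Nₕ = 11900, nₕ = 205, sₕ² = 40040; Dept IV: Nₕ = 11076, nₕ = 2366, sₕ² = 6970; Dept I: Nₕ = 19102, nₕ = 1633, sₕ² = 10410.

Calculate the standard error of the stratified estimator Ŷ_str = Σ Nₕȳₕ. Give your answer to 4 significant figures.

172000

Var(Ŷ_str) = Σₕ Nₕ²(1 − fₕ)sₕ²/nₕ.
Dept III: 11900²·(1 − 205/11900)·40040/205 = 2.7182375 × 10^10.
Dept IV: 11076²·(1 − 2366/11076)·6970/2366 = 2.8419677 × 10^8.
Dept I: 19102²·(1 − 1633/19102)·10410/1633 = 2.1272152 × 10^9.
Sum = 2.9593787 × 10^10.
SE = √(2.9593787 × 10^10) = 172000.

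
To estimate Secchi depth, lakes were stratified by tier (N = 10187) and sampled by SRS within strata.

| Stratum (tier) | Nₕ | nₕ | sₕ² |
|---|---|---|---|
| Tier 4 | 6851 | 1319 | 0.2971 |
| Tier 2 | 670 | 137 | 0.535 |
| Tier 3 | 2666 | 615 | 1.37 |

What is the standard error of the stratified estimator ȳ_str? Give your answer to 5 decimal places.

Var(ȳ_str) = Σₕ Wₕ²(1 − fₕ)sₕ²/nₕ with Wₕ = Nₕ/N, N = 10187.
Tier 4: Wₕ = 0.67252380; term = 0.67252380²·(1 − 0.19252664)·0.2971/1319 = 8.2262401 × 10^-5.
Tier 2: Wₕ = 0.06577010; term = 0.06577010²·(1 − 0.20447761)·0.535/137 = 1.3438247 × 10^-5.
Tier 3: Wₕ = 0.26170610; term = 0.26170610²·(1 − 0.23068267)·1.37/615 = 1.1737582 × 10^-4.
Sum = 2.1307647 × 10^-4.
SE = √(2.1307647 × 10^-4) = 0.01460.

0.01460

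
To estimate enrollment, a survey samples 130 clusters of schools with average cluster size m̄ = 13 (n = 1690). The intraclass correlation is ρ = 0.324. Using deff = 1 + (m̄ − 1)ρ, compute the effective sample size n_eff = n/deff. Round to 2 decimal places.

345.74

deff = 1 + (13 − 1)·0.324 = 1 + 3.888 = 4.888.
n_eff = 1690 / 4.888 = 345.74.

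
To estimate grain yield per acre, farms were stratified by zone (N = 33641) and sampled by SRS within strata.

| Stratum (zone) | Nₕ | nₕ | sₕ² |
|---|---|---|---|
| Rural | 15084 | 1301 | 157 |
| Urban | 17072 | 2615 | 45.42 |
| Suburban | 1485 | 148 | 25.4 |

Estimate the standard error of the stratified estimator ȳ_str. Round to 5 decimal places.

Var(ȳ_str) = Σₕ Wₕ²(1 − fₕ)sₕ²/nₕ with Wₕ = Nₕ/N, N = 33641.
Rural: Wₕ = 0.44838144; term = 0.44838144²·(1 − 0.08625033)·157/1301 = 0.022168936.
Urban: Wₕ = 0.50747600; term = 0.50747600²·(1 − 0.15317479)·45.42/2615 = 0.003787915.
Suburban: Wₕ = 0.04414256; term = 0.04414256²·(1 − 0.09966330)·25.4/148 = 3.0108704 × 10^-4.
Sum = 0.026257938.
SE = √(0.026257938) = 0.16204.

0.16204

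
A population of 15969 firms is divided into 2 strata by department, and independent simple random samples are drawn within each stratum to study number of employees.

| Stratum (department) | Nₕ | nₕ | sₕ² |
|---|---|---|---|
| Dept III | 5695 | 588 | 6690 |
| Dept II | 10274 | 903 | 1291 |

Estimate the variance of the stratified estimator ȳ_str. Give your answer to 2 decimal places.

1.84

Var(ȳ_str) = Σₕ Wₕ²(1 − fₕ)sₕ²/nₕ with Wₕ = Nₕ/N, N = 15969.
Dept III: Wₕ = 0.35662847; term = 0.35662847²·(1 − 0.10324846)·6690/588 = 1.2976362.
Dept II: Wₕ = 0.64337153; term = 0.64337153²·(1 − 0.08789177)·1291/903 = 0.53976976.
Sum = 1.837406.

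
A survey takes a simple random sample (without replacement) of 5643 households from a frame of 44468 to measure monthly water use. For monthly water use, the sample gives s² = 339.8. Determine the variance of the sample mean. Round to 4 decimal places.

Under SRS without replacement, Var(ȳ) = (1 − f)·s²/n with f = n/N = 5643/44468 = 0.12690024.
Var(ȳ) = (1 − 0.12690024)·339.8/5643 = 0.87309976·0.060216197 = 0.052574747.

0.0526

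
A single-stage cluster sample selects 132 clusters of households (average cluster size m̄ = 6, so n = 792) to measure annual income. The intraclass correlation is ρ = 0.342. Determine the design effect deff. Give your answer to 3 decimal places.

2.710

deff = 1 + (6 − 1)·0.342 = 1 + 1.71 = 2.71.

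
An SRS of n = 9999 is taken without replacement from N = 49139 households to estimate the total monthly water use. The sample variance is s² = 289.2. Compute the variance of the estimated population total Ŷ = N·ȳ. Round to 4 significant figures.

Var(Ŷ) = N²·Var(ȳ) = N²·(1 − n/N)·s²/n.
f = 9999/49139 = 0.20348399; Var(ȳ) = 0.79651601·289.2/9999 = 0.023037547.
Var(Ŷ) = 49139² · 0.023037547 = 5.5627413 × 10^7.

5.563 × 10^7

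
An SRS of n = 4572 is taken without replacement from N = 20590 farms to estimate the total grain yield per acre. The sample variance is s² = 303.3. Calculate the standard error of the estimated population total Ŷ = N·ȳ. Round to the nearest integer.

Var(Ŷ) = N²·Var(ȳ) = N²·(1 − n/N)·s²/n.
f = 4572/20590 = 0.22204954; Var(ȳ) = 0.77795046·303.3/4572 = 0.051608131.
Var(Ŷ) = 20590² · 0.051608131 = 2.1879169 × 10^7.
SE(Ŷ) = √(2.1879169 × 10^7) = 4678.

4678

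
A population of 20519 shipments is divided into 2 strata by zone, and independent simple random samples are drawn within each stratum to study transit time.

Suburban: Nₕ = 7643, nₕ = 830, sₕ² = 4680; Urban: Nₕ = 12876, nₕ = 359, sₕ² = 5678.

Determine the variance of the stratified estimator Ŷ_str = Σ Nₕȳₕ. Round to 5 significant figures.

2.8427 × 10^9

Var(Ŷ_str) = Σₕ Nₕ²(1 − fₕ)sₕ²/nₕ.
Suburban: 7643²·(1 − 830/7643)·4680/830 = 2.9360944 × 10^8.
Urban: 12876²·(1 − 359/12876)·5678/359 = 2.5490723 × 10^9.
Sum = 2.8426817 × 10^9.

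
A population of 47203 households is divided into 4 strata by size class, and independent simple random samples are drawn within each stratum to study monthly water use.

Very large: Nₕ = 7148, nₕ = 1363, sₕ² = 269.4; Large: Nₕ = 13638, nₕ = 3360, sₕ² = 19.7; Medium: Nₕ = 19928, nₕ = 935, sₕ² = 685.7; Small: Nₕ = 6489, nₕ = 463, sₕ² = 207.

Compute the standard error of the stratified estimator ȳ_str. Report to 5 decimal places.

0.36941

Var(ȳ_str) = Σₕ Wₕ²(1 − fₕ)sₕ²/nₕ with Wₕ = Nₕ/N, N = 47203.
Very large: Wₕ = 0.15143105; term = 0.15143105²·(1 − 0.19068271)·269.4/1363 = 0.0036681783.
Large: Wₕ = 0.28892231; term = 0.28892231²·(1 − 0.24637044)·19.7/3360 = 3.6884767 × 10^-4.
Medium: Wₕ = 0.42217656; term = 0.42217656²·(1 − 0.04691891)·685.7/935 = 0.12457779.
Small: Wₕ = 0.13747008; term = 0.13747008²·(1 − 0.07135152)·207/463 = 0.0078461581.
Sum = 0.13646097.
SE = √(0.13646097) = 0.36941.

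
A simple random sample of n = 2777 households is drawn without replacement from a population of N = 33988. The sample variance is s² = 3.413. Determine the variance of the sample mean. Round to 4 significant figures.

0.001129

Under SRS without replacement, Var(ȳ) = (1 − f)·s²/n with f = n/N = 2777/33988 = 0.08170531.
Var(ȳ) = (1 − 0.08170531)·3.413/2777 = 0.91829469·0.0012290241 = 0.0011286063.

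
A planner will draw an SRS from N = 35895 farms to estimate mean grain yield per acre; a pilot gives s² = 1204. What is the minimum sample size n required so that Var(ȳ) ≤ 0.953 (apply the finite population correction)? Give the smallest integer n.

Without fpc, n₀ = s²/D = 1204/0.953 = 1263.3788.
With fpc, (1 − n/N)·s²/n ≤ D requires n ≥ n₀/(1 + n₀/N) = 1263.3788/(1 + 1263.3788/35895) = 1220.4241.
Rounding up, n = 1221.

1221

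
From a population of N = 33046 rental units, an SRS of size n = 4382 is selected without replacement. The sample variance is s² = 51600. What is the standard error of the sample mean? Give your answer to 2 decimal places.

Under SRS without replacement, Var(ȳ) = (1 − f)·s²/n with f = n/N = 4382/33046 = 0.13260304.
Var(ȳ) = (1 − 0.13260304)·51600/4382 = 0.86739696·11.775445 = 10.213985.
SE(ȳ) = √(10.213985) = 3.20.

3.20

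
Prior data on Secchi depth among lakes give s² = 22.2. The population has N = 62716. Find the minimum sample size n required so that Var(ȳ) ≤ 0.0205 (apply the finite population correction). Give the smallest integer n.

1065

Without fpc, n₀ = s²/D = 22.2/0.0205 = 1082.9268.
With fpc, (1 − n/N)·s²/n ≤ D requires n ≥ n₀/(1 + n₀/N) = 1082.9268/(1 + 1082.9268/62716) = 1064.5451.
Rounding up, n = 1065.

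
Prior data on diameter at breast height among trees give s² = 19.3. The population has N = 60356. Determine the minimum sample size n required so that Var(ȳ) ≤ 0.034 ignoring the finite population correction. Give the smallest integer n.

568

Without fpc, n₀ = s²/D = 19.3/0.034 = 567.6471.
Rounding up, n = 568.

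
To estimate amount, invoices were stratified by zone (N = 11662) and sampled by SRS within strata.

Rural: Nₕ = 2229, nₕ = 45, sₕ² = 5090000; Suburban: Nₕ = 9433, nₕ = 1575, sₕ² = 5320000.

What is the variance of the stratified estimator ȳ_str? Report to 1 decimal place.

Var(ȳ_str) = Σₕ Wₕ²(1 − fₕ)sₕ²/nₕ with Wₕ = Nₕ/N, N = 11662.
Rural: Wₕ = 0.19113360; term = 0.19113360²·(1 − 0.02018843)·5090000/45 = 4048.7587.
Suburban: Wₕ = 0.80886640; term = 0.80886640²·(1 − 0.16696703)·5320000/1575 = 1840.9706.
Sum = 5889.7293.

5889.7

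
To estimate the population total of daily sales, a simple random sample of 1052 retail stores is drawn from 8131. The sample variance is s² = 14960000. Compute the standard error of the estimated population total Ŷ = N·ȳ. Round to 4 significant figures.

Var(Ŷ) = N²·Var(ȳ) = N²·(1 − n/N)·s²/n.
f = 1052/8131 = 0.12938138; Var(ȳ) = 0.87061862·14960000/1052 = 12380.66.
Var(Ŷ) = 8131² · 12380.66 = 8.1852457 × 10^11.
SE(Ŷ) = √(8.1852457 × 10^11) = 904700.

904700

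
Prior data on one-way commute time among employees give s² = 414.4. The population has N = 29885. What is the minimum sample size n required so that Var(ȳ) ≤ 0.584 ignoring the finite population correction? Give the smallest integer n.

Without fpc, n₀ = s²/D = 414.4/0.584 = 709.5890.
Rounding up, n = 710.

710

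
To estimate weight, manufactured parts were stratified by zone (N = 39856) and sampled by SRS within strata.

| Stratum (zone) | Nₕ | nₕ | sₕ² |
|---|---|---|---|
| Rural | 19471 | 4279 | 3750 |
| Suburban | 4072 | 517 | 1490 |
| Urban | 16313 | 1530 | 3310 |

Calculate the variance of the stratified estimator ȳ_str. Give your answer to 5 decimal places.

Var(ȳ_str) = Σₕ Wₕ²(1 − fₕ)sₕ²/nₕ with Wₕ = Nₕ/N, N = 39856.
Rural: Wₕ = 0.48853372; term = 0.48853372²·(1 − 0.21976272)·3750/4279 = 0.16319422.
Suburban: Wₕ = 0.10216780; term = 0.10216780²·(1 − 0.12696464)·1490/517 = 0.026263686.
Urban: Wₕ = 0.40929847; term = 0.40929847²·(1 − 0.09379023)·3310/1530 = 0.32843207.
Sum = 0.51788998.

0.51789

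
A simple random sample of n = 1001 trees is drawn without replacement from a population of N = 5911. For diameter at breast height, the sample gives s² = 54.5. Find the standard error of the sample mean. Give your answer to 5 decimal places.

Under SRS without replacement, Var(ȳ) = (1 − f)·s²/n with f = n/N = 1001/5911 = 0.16934529.
Var(ȳ) = (1 − 0.16934529)·54.5/1001 = 0.83065471·0.054445554 = 0.045225456.
SE(ȳ) = √(0.045225456) = 0.21266.

0.21266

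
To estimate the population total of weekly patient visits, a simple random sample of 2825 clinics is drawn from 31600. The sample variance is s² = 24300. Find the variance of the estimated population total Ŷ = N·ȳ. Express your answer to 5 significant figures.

Var(Ŷ) = N²·Var(ȳ) = N²·(1 − n/N)·s²/n.
f = 2825/31600 = 0.08939873; Var(ȳ) = 0.91060127·24300/2825 = 7.8327826.
Var(Ŷ) = 31600² · 7.8327826 = 7.8215034 × 10^9.

7.8215 × 10^9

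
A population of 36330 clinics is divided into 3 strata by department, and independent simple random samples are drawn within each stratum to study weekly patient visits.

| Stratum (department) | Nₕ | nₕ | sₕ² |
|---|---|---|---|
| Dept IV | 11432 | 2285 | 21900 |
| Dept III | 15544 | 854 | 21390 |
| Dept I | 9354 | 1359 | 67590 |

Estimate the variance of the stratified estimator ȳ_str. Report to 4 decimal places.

7.9106

Var(ȳ_str) = Σₕ Wₕ²(1 − fₕ)sₕ²/nₕ with Wₕ = Nₕ/N, N = 36330.
Dept IV: Wₕ = 0.31467107; term = 0.31467107²·(1 − 0.19987754)·21900/2285 = 0.75932554.
Dept III: Wₕ = 0.42785577; term = 0.42785577²·(1 − 0.05494081)·21390/854 = 4.3331797.
Dept I: Wₕ = 0.25747316; term = 0.25747316²·(1 − 0.14528544)·67590/1359 = 2.8180457.
Sum = 7.9105509.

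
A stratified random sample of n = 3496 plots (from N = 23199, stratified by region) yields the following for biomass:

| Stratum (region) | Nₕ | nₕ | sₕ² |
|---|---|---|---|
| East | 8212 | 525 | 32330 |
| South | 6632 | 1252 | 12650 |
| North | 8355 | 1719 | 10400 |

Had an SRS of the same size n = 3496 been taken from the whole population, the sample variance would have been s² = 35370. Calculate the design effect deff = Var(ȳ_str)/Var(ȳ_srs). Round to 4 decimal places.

0.9911

Var(ȳ_str) = Σ Wₕ²(1−fₕ)sₕ²/nₕ with Wₕ = Nₕ/23199:
  East: (8212/23199)²·(1−525/8212)·32330/525 = 7.2229348
  South: (6632/23199)²·(1−1252/6632)·12650/1252 = 0.66984522
  North: (8355/23199)²·(1−1719/8355)·10400/1719 = 0.6232636
  → Var(ȳ_str) = 8.5160436.
Var(ȳ_srs) = (1 − 3496/23199)·35370/3496 = 8.5926422.
deff = 8.5160436 / 8.5926422 = 0.9911.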